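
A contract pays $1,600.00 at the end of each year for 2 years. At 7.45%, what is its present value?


Formula: PV = PMT * (1 - (1+r)^(-n)) / r
Discount factor: (1 + 0.0745)^(-2) = 0.866138
Bracket: 1 - 0.866138 = 0.133862
PV = $1,600.00 * 0.133862 / 0.0745 = $2,874.89

$2,874.89


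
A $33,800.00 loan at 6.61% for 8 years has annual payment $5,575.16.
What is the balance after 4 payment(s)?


Formula: Balance = PV*(1+r)^k - PMT*((1+r)^k - 1)/r
Growth: (1 + 0.0661)^4 = 1.29179
Accumulated factor: ((1+r)^k - 1)/r = 4.414366
Balance = $33,800.00 * 1.29179 - $5,575.16 * 4.414366
Balance = $19,051.69

$19,051.69


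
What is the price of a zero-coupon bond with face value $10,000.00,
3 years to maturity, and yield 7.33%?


Formula: Price = FV / (1 + r)^n
Substituting: Price = $10,000.00 / (1 + 0.0733)^3
Discount factor: (1.0733)^3 = 1.236413
Price = $10,000.00 / 1.236413 = $8,087.92

$8,087.92


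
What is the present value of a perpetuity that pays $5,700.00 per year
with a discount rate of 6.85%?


Formula: PV = C / r
Substituting: PV = $5,700.00 / 0.0685
PV = $83,211.68

$83,211.68


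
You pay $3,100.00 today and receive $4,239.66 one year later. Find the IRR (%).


Formula: IRR = C1/C0 - 1
Substituting: IRR = $4,239.66 / $3,100.00 - 1
Ratio: 1.367632 - 1 = 0.367632
IRR = 36.7632%

36.7632%


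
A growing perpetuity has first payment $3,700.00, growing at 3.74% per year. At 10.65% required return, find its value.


Formula: PV = C / (r - g)
Spread: r - g = 0.1065 - 0.0374 = 0.0691
Substituting: PV = $3,700.00 / 0.0691
PV = $53,545.59

$53,545.59


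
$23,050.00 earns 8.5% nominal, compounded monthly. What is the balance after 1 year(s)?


Formula: FV = P * (1 + r/m)^(m*t)
Period rate: r/m = 0.085 / 12 = 0.007083
Total periods: m*t = 12 * 1 = 12
Growth factor: (1 + 0.007083)^12 = 1.088391
FV = $23,050.00 * 1.088391 = $25,087.41

$25,087.41


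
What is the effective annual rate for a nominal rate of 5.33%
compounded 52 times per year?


Formula: EAR = (1 + r/m)^m - 1
Period rate: r/m = 0.0533 / 52 = 0.001025
Compounding: (1 + 0.001025)^52 = 1.054717
EAR = 1.054717 - 1 = 0.054717

0.054717


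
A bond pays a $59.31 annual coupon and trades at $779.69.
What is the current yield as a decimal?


Formula: Current yield = annual coupon / price
Substituting: CY = $59.31 / $779.69
CY = 0.076069

0.076069


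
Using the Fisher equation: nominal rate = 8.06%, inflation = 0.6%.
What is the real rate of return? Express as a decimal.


Formula: (1 + r_real) = (1 + r_nom) / (1 + inflation)
Substituting: (1 + r_real) = 1.0806 / 1.006
(1 + r_real) = 1.074155
r_real = 1.074155 - 1 = 0.074155

0.074155


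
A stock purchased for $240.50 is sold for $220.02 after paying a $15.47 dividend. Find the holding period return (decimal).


Formula: HPR = (P1 - P0 + D) / P0
Gain: $220.02 - $240.50 + $15.47 = -$5.01
HPR = -$5.01 / $240.50 = -0.0208

-0.0208


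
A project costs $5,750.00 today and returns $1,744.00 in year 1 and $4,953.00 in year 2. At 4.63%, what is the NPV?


Formula: NPV = C0 + C1/(1+r) + C2/(1+r)^2
Discount C1: $1,744.00 / (1 + 0.0463) = $1,666.83
Discount C2: $4,953.00 / (1 + 0.0463)^2 = $4,524.35
NPV = -$5,750.00 + $1,666.83 + $4,524.35 = $441.17

$441.17


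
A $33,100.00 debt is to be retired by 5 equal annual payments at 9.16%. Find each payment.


Formula: PMT = PV * r / (1 - (1+r)^(-n))
Denominator: 1 - (1 + 0.0916)^(-5) = 0.354818
Numerator: $33,100.00 * 0.0916 = 3031.96
PMT = 3031.96 / 0.354818 = $8,545.12

$8,545.12


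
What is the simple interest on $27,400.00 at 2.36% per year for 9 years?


Formula: I = P * r * t
Substituting: I = $27,400.00 * 0.0236 * 9
Step: I = $27,400.00 * 0.2124
I = $5,819.76

$5,819.76


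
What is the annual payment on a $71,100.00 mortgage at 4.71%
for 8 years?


Formula: PMT = PV * r / (1 - (1+r)^(-n))
Denominator: 1 - (1 + 0.0471)^(-8) = 0.308018
Numerator: $71,100.00 * 0.0471 = 3348.81
PMT = 3348.81 / 0.308018 = $10,872.12

$10,872.12


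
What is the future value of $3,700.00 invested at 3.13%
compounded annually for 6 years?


Formula: FV = P * (1 + r)^n
Substituting: FV = $3,700.00 * (1 + 0.0313)^6
Growth factor: (1.0313)^6 = 1.203123
FV = $3,700.00 * 1.203123 = $4,451.56

$4,451.56


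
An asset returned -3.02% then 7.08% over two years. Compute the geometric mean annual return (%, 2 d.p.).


Formula: Geometric mean = ((1+r1)*(1+r2))^(1/2) - 1
Product: (1 + -0.0302) * (1 + 0.0708) = 0.9698 * 1.0708 = 1.038462
Square root: 1.038462^0.5 = 1.019049
Geometric mean = 1.019049 - 1 = 0.019049
As percentage: 1.90%

1.90%


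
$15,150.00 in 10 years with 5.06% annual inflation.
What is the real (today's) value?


Formula: Real value = nominal / (1 + inflation)^years
Price level: (1 + 0.0506)^10 = 1.638227
Real value = $15,150.00 / 1.638227 = $9,247.81

$9,247.81


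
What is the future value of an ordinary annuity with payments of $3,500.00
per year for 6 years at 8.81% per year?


Formula: FV = PMT * ((1+r)^n - 1) / r
Growth factor: (1 + 0.0881)^6 = 1.659636
Numerator: 1.659636 - 1 = 0.659636
FV = $3,500.00 * 0.659636 / 0.0881 = $26,205.75

$26,205.75


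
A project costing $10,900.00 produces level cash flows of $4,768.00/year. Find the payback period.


Formula: Payback = investment / annual cash flow
Substituting: Payback = $10,900.00 / $4,768.00
Payback = 2.2861 years

2.2861 years


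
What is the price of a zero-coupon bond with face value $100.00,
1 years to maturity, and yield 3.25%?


Formula: Price = FV / (1 + r)^n
Substituting: Price = $100.00 / (1 + 0.0325)^1
Discount factor: (1.0325)^1 = 1.0325
Price = $100.00 / 1.0325 = $96.85

$96.85


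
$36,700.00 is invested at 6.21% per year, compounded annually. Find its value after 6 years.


Formula: FV = P * (1 + r)^n
Substituting: FV = $36,700.00 * (1 + 0.0621)^6
Growth factor: (1.0621)^6 = 1.435464
FV = $36,700.00 * 1.435464 = $52,681.55

$52,681.55


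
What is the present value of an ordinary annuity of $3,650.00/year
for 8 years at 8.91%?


Formula: PV = PMT * (1 - (1+r)^(-n)) / r
Discount factor: (1 + 0.0891)^(-8) = 0.505194
Bracket: 1 - 0.505194 = 0.494806
PV = $3,650.00 * 0.494806 / 0.0891 = $20,269.84

$20,269.84


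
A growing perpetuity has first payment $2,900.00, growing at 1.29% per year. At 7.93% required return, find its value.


Formula: PV = C / (r - g)
Spread: r - g = 0.0793 - 0.0129 = 0.0664
Substituting: PV = $2,900.00 / 0.0664
PV = $43,674.70

$43,674.70


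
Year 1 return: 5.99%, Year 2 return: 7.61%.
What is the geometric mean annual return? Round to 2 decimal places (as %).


Formula: Geometric mean = ((1+r1)*(1+r2))^(1/2) - 1
Product: (1 + 0.0599) * (1 + 0.0761) = 1.0599 * 1.0761 = 1.140558
Square root: 1.140558^0.5 = 1.067969
Geometric mean = 1.067969 - 1 = 0.067969
As percentage: 6.80%

6.80%


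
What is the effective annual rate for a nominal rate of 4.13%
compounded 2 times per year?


Formula: EAR = (1 + r/m)^m - 1
Period rate: r/m = 0.0413 / 2 = 0.02065
Compounding: (1 + 0.02065)^2 = 1.041726
EAR = 1.041726 - 1 = 0.041726

0.041726


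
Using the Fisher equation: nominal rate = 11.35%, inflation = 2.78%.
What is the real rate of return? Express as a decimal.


Formula: (1 + r_real) = (1 + r_nom) / (1 + inflation)
Substituting: (1 + r_real) = 1.1135 / 1.0278
(1 + r_real) = 1.083382
r_real = 1.083382 - 1 = 0.083382

0.083382


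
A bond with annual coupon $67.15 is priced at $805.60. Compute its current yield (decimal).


Formula: Current yield = annual coupon / price
Substituting: CY = $67.15 / $805.60
CY = 0.083354

0.083354


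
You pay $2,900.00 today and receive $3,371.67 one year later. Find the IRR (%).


Formula: IRR = C1/C0 - 1
Substituting: IRR = $3,371.67 / $2,900.00 - 1
Ratio: 1.162645 - 1 = 0.162645
IRR = 16.2645%

16.2645%


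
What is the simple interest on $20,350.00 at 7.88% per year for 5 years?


Formula: I = P * r * t
Substituting: I = $20,350.00 * 0.0788 * 5
Step: I = $20,350.00 * 0.394
I = $8,017.90

$8,017.90


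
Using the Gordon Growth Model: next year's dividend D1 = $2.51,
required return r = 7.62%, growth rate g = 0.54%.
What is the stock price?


Formula: P = D1 / (r - g)
Spread: r - g = 0.0762 - 0.0054 = 0.0708
Substituting: P = $2.51 / 0.0708
P = $35.45

$35.45


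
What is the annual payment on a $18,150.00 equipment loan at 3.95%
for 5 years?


Formula: PMT = PV * r / (1 - (1+r)^(-n))
Denominator: 1 - (1 + 0.0395)^(-5) = 0.176094
Numerator: $18,150.00 * 0.0395 = 716.925
PMT = 716.925 / 0.176094 = $4,071.26

$4,071.26


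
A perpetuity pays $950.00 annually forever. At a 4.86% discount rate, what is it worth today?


Formula: PV = C / r
Substituting: PV = $950.00 / 0.0486
PV = $19,547.33

$19,547.33


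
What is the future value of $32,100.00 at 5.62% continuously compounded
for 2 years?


Formula: FV = P * e^(r*t)
Exponent: r*t = 0.0562 * 2 = 0.1124
e^(0.1124) = 1.11896
FV = $32,100.00 * 1.11896 = $35,918.63

$35,918.63


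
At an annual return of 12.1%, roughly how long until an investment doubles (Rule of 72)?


Formula: Years ≈ 72 / r
Substituting: Years ≈ 72 / 12.1
Years ≈ 6.0

6.0 years


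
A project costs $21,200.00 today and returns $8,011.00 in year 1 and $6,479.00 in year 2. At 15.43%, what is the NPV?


Formula: NPV = C0 + C1/(1+r) + C2/(1+r)^2
Discount C1: $8,011.00 / (1 + 0.1543) = $6,940.14
Discount C2: $6,479.00 / (1 + 0.1543)^2 = $4,862.62
NPV = -$21,200.00 + $6,940.14 + $4,862.62 = -$9,397.24

-$9,397.24


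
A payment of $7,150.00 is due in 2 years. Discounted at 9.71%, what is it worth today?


Formula: PV = FV / (1 + r)^n
Substituting: PV = $7,150.00 / (1 + 0.0971)^2
Discount factor: (1.0971)^2 = 1.203628
PV = $7,150.00 / 1.203628 = $5,940.37

$5,940.37


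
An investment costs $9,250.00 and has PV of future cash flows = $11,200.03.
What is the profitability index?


Formula: PI = PV(cash flows) / initial investment
Substituting: PI = $11,200.03 / $9,250.00
PI = 1.2108

1.2108


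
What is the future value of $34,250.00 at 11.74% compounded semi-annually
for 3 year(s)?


Formula: FV = P * (1 + r/m)^(m*t)
Period rate: r/m = 0.1174 / 2 = 0.0587
Total periods: m*t = 2 * 3 = 6
Growth factor: (1 + 0.0587)^6 = 1.408113
FV = $34,250.00 * 1.408113 = $48,227.87

$48,227.87


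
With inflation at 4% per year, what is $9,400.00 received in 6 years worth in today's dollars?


Formula: Real value = nominal / (1 + inflation)^years
Price level: (1 + 0.04)^6 = 1.265319
Real value = $9,400.00 / 1.265319 = $7,428.96

$7,428.96


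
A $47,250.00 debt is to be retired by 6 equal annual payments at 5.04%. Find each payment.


Formula: PMT = PV * r / (1 - (1+r)^(-n))
Denominator: 1 - (1 + 0.0504)^(-6) = 0.255488
Numerator: $47,250.00 * 0.0504 = 2381.4
PMT = 2381.4 / 0.255488 = $9,320.99

$9,320.99


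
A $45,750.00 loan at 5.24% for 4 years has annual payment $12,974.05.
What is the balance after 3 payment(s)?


Formula: Balance = PV*(1+r)^k - PMT*((1+r)^k - 1)/r
Growth: (1 + 0.0524)^3 = 1.165581
Accumulated factor: ((1+r)^k - 1)/r = 3.159946
Balance = $45,750.00 * 1.165581 - $12,974.05 * 3.159946
Balance = $12,328.04

$12,328.04


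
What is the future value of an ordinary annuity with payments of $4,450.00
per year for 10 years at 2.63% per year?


Formula: FV = PMT * ((1+r)^n - 1) / r
Growth factor: (1 + 0.0263)^10 = 1.296413
Numerator: 1.296413 - 1 = 0.296413
FV = $4,450.00 * 0.296413 / 0.0263 = $50,153.49

$50,153.49


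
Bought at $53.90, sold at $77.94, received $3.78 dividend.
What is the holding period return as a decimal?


Formula: HPR = (P1 - P0 + D) / P0
Gain: $77.94 - $53.90 + $3.78 = $27.82
HPR = $27.82 / $53.90 = 0.5161

0.5161


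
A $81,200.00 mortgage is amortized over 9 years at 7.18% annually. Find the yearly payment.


Formula: PMT = PV * r / (1 - (1+r)^(-n))
Denominator: 1 - (1 + 0.0718)^(-9) = 0.464233
Numerator: $81,200.00 * 0.0718 = 5830.16
PMT = 5830.16 / 0.464233 = $12,558.70

$12,558.70


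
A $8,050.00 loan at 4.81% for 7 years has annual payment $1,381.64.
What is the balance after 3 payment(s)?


Formula: Balance = PV*(1+r)^k - PMT*((1+r)^k - 1)/r
Growth: (1 + 0.0481)^3 = 1.151352
Accumulated factor: ((1+r)^k - 1)/r = 3.146614
Balance = $8,050.00 * 1.151352 - $1,381.64 * 3.146614
Balance = $4,920.90

$4,920.90


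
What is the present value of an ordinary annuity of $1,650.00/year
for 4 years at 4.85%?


Formula: PV = PMT * (1 - (1+r)^(-n)) / r
Discount factor: (1 + 0.0485)^(-4) = 0.82742
Bracket: 1 - 0.82742 = 0.17258
PV = $1,650.00 * 0.17258 / 0.0485 = $5,871.26

$5,871.26


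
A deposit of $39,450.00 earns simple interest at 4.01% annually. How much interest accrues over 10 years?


Formula: I = P * r * t
Substituting: I = $39,450.00 * 0.0401 * 10
Step: I = $39,450.00 * 0.401
I = $15,819.45

$15,819.45


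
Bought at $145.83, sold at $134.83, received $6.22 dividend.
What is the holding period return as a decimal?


Formula: HPR = (P1 - P0 + D) / P0
Gain: $134.83 - $145.83 + $6.22 = -$4.78
HPR = -$4.78 / $145.83 = -0.0328

-0.0328


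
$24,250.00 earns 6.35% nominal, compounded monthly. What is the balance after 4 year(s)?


Formula: FV = P * (1 + r/m)^(m*t)
Period rate: r/m = 0.0635 / 12 = 0.005292
Total periods: m*t = 12 * 4 = 48
Growth factor: (1 + 0.005292)^48 = 1.288309
FV = $24,250.00 * 1.288309 = $31,241.49

$31,241.49


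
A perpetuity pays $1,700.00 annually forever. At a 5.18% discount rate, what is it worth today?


Formula: PV = C / r
Substituting: PV = $1,700.00 / 0.0518
PV = $32,818.53

$32,818.53


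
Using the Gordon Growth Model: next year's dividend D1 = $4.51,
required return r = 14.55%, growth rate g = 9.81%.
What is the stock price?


Formula: P = D1 / (r - g)
Spread: r - g = 0.1455 - 0.0981 = 0.0474
Substituting: P = $4.51 / 0.0474
P = $95.15

$95.15


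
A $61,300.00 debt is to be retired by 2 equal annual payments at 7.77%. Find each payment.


Formula: PMT = PV * r / (1 - (1+r)^(-n))
Denominator: 1 - (1 + 0.0777)^(-2) = 0.138998
Numerator: $61,300.00 * 0.0777 = 4763.01
PMT = 4763.01 / 0.138998 = $34,266.79

$34,266.79


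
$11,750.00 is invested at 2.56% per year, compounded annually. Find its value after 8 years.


Formula: FV = P * (1 + r)^n
Substituting: FV = $11,750.00 * (1 + 0.0256)^8
Growth factor: (1.0256)^8 = 1.22412
FV = $11,750.00 * 1.22412 = $14,383.41

$14,383.41


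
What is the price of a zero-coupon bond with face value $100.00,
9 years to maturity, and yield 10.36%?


Formula: Price = FV / (1 + r)^n
Substituting: Price = $100.00 / (1 + 0.1036)^9
Discount factor: (1.1036)^9 = 2.428316
Price = $100.00 / 2.428316 = $41.18

$41.18


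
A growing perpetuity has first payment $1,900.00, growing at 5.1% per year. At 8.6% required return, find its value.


Formula: PV = C / (r - g)
Spread: r - g = 0.086 - 0.051 = 0.035
Substituting: PV = $1,900.00 / 0.035
PV = $54,285.71

$54,285.71


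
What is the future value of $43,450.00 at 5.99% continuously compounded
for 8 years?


Formula: FV = P * e^(r*t)
Exponent: r*t = 0.0599 * 8 = 0.4792
e^(0.4792) = 1.614782
FV = $43,450.00 * 1.614782 = $70,162.28

$70,162.28


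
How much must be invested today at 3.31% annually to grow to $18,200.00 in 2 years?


Formula: PV = FV / (1 + r)^n
Substituting: PV = $18,200.00 / (1 + 0.0331)^2
Discount factor: (1.0331)^2 = 1.067296
PV = $18,200.00 / 1.067296 = $17,052.45

$17,052.45


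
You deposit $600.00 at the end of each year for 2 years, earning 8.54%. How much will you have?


Formula: FV = PMT * ((1+r)^n - 1) / r
Growth factor: (1 + 0.0854)^2 = 1.178093
Numerator: 1.178093 - 1 = 0.178093
FV = $600.00 * 0.178093 / 0.0854 = $1,251.24

$1,251.24


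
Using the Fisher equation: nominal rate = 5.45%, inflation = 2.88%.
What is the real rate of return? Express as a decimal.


Formula: (1 + r_real) = (1 + r_nom) / (1 + inflation)
Substituting: (1 + r_real) = 1.0545 / 1.0288
(1 + r_real) = 1.024981
r_real = 1.024981 - 1 = 0.024981

0.024981


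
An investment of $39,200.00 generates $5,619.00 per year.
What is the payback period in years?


Formula: Payback = investment / annual cash flow
Substituting: Payback = $39,200.00 / $5,619.00
Payback = 6.9763 years

6.9763 years


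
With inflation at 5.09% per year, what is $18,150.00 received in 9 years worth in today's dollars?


Formula: Real value = nominal / (1 + inflation)^years
Price level: (1 + 0.0509)^9 = 1.563337
Real value = $18,150.00 / 1.563337 = $11,609.78

$11,609.78


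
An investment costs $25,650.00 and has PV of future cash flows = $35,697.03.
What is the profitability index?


Formula: PI = PV(cash flows) / initial investment
Substituting: PI = $35,697.03 / $25,650.00
PI = 1.3917

1.3917


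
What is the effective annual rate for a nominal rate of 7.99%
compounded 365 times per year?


Formula: EAR = (1 + r/m)^m - 1
Period rate: r/m = 0.0799 / 365 = 0.000219
Compounding: (1 + 0.000219)^365 = 1.083169
EAR = 1.083169 - 1 = 0.083169

0.083169


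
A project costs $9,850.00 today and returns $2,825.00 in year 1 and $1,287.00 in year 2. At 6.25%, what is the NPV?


Formula: NPV = C0 + C1/(1+r) + C2/(1+r)^2
Discount C1: $2,825.00 / (1 + 0.0625) = $2,658.82
Discount C2: $1,287.00 / (1 + 0.0625)^2 = $1,140.04
NPV = -$9,850.00 + $2,658.82 + $1,140.04 = -$6,051.13

-$6,051.13


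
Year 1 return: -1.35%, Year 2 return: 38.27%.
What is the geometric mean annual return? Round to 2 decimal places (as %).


Formula: Geometric mean = ((1+r1)*(1+r2))^(1/2) - 1
Product: (1 + -0.0135) * (1 + 0.3827) = 0.9865 * 1.3827 = 1.364034
Square root: 1.364034^0.5 = 1.167918
Geometric mean = 1.167918 - 1 = 0.167918
As percentage: 16.79%

16.79%


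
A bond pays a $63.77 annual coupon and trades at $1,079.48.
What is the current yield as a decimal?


Formula: Current yield = annual coupon / price
Substituting: CY = $63.77 / $1,079.48
CY = 0.059075

0.059075


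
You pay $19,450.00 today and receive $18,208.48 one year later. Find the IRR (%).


Formula: IRR = C1/C0 - 1
Substituting: IRR = $18,208.48 / $19,450.00 - 1
Ratio: 0.936169 - 1 = -0.063831
IRR = -6.3831%

-6.3831%


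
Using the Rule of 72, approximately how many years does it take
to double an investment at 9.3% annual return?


Formula: Years ≈ 72 / r
Substituting: Years ≈ 72 / 9.3
Years ≈ 7.7

7.7 years


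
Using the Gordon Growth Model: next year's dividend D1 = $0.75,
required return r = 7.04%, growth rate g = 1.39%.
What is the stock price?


Formula: P = D1 / (r - g)
Spread: r - g = 0.0704 - 0.0139 = 0.0565
Substituting: P = $0.75 / 0.0565
P = $13.27

$13.27


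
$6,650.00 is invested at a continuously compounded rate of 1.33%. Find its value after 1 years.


Formula: FV = P * e^(r*t)
Exponent: r*t = 0.0133 * 1 = 0.0133
e^(0.0133) = 1.013389
FV = $6,650.00 * 1.013389 = $6,739.04

$6,739.04


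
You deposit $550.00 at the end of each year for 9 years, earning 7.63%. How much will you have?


Formula: FV = PMT * ((1+r)^n - 1) / r
Growth factor: (1 + 0.0763)^9 = 1.938207
Numerator: 1.938207 - 1 = 0.938207
FV = $550.00 * 0.938207 / 0.0763 = $6,762.96

$6,762.96


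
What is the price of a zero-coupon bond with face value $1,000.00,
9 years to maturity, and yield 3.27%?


Formula: Price = FV / (1 + r)^n
Substituting: Price = $1,000.00 / (1 + 0.0327)^9
Discount factor: (1.0327)^9 = 1.33588
Price = $1,000.00 / 1.33588 = $748.57

$748.57


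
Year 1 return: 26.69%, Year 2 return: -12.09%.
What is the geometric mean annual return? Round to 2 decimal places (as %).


Formula: Geometric mean = ((1+r1)*(1+r2))^(1/2) - 1
Product: (1 + 0.2669) * (1 + -0.1209) = 1.2669 * 0.8791 = 1.113732
Square root: 1.113732^0.5 = 1.055335
Geometric mean = 1.055335 - 1 = 0.055335
As percentage: 5.53%

5.53%


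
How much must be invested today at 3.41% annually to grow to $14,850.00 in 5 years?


Formula: PV = FV / (1 + r)^n
Substituting: PV = $14,850.00 / (1 + 0.0341)^5
Discount factor: (1.0341)^5 = 1.182531
PV = $14,850.00 / 1.182531 = $12,557.81

$12,557.81


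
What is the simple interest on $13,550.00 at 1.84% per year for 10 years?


Formula: I = P * r * t
Substituting: I = $13,550.00 * 0.0184 * 10
Step: I = $13,550.00 * 0.184
I = $2,493.20

$2,493.20


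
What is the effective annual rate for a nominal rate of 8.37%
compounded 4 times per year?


Formula: EAR = (1 + r/m)^m - 1
Period rate: r/m = 0.0837 / 4 = 0.020925
Compounding: (1 + 0.020925)^4 = 1.086364
EAR = 1.086364 - 1 = 0.086364

0.086364


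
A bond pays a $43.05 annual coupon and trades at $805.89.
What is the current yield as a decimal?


Formula: Current yield = annual coupon / price
Substituting: CY = $43.05 / $805.89
CY = 0.053419

0.053419


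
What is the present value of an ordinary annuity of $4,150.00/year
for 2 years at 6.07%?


Formula: PV = PMT * (1 - (1+r)^(-n)) / r
Discount factor: (1 + 0.0607)^(-2) = 0.888822
Bracket: 1 - 0.888822 = 0.111178
PV = $4,150.00 * 0.111178 / 0.0607 = $7,601.12

$7,601.12


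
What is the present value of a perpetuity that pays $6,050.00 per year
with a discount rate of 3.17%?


Formula: PV = C / r
Substituting: PV = $6,050.00 / 0.0317
PV = $190,851.74

$190,851.74


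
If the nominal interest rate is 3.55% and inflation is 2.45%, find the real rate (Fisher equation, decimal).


Formula: (1 + r_real) = (1 + r_nom) / (1 + inflation)
Substituting: (1 + r_real) = 1.0355 / 1.0245
(1 + r_real) = 1.010737
r_real = 1.010737 - 1 = 0.010737

0.010737


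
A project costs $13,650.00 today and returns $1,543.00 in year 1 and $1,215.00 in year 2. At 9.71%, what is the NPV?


Formula: NPV = C0 + C1/(1+r) + C2/(1+r)^2
Discount C1: $1,543.00 / (1 + 0.0971) = $1,406.44
Discount C2: $1,215.00 / (1 + 0.0971)^2 = $1,009.45
NPV = -$13,650.00 + $1,406.44 + $1,009.45 = -$11,234.12

-$11,234.12


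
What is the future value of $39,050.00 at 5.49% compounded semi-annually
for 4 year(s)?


Formula: FV = P * (1 + r/m)^(m*t)
Period rate: r/m = 0.0549 / 2 = 0.02745
Total periods: m*t = 2 * 4 = 8
Growth factor: (1 + 0.02745)^8 = 1.241897
FV = $39,050.00 * 1.241897 = $48,496.08

$48,496.08


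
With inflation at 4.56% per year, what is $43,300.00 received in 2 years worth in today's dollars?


Formula: Real value = nominal / (1 + inflation)^years
Price level: (1 + 0.0456)^2 = 1.093279
Real value = $43,300.00 / 1.093279 = $39,605.61

$39,605.61


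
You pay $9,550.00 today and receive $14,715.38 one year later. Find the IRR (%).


Formula: IRR = C1/C0 - 1
Substituting: IRR = $14,715.38 / $9,550.00 - 1
Ratio: 1.540877 - 1 = 0.540877
IRR = 54.0877%

54.0877%


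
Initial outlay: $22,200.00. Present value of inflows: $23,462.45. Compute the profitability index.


Formula: PI = PV(cash flows) / initial investment
Substituting: PI = $23,462.45 / $22,200.00
PI = 1.0569

1.0569


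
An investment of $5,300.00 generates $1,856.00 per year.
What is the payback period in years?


Formula: Payback = investment / annual cash flow
Substituting: Payback = $5,300.00 / $1,856.00
Payback = 2.8556 years

2.8556 years


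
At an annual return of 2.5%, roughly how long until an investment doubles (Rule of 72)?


Formula: Years ≈ 72 / r
Substituting: Years ≈ 72 / 2.5
Years ≈ 28.8

28.8 years


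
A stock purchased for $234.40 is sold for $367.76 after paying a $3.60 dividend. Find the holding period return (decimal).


Formula: HPR = (P1 - P0 + D) / P0
Gain: $367.76 - $234.40 + $3.60 = $136.96
HPR = $136.96 / $234.40 = 0.5843

0.5843


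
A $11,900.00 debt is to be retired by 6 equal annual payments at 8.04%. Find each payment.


Formula: PMT = PV * r / (1 - (1+r)^(-n))
Denominator: 1 - (1 + 0.0804)^(-6) = 0.371229
Numerator: $11,900.00 * 0.0804 = 956.76
PMT = 956.76 / 0.371229 = $2,577.28

$2,577.28


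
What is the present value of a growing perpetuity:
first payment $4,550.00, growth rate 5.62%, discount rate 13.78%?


Formula: PV = C / (r - g)
Spread: r - g = 0.1378 - 0.0562 = 0.0816
Substituting: PV = $4,550.00 / 0.0816
PV = $55,759.80

$55,759.80


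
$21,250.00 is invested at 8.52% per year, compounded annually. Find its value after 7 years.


Formula: FV = P * (1 + r)^n
Substituting: FV = $21,250.00 * (1 + 0.0852)^7
Growth factor: (1.0852)^7 = 1.772428
FV = $21,250.00 * 1.772428 = $37,664.09

$37,664.09


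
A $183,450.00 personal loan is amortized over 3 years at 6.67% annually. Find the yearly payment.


Formula: PMT = PV * r / (1 - (1+r)^(-n))
Denominator: 1 - (1 + 0.0667)^(-3) = 0.176103
Numerator: $183,450.00 * 0.0667 = 12236.115
PMT = 12236.115 / 0.176103 = $69,482.86

$69,482.86


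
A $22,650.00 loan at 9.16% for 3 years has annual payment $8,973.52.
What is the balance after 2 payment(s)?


Formula: Balance = PV*(1+r)^k - PMT*((1+r)^k - 1)/r
Growth: (1 + 0.0916)^2 = 1.191591
Accumulated factor: ((1+r)^k - 1)/r = 2.0916
Balance = $22,650.00 * 1.191591 - $8,973.52 * 2.0916
Balance = $8,220.51

$8,220.51


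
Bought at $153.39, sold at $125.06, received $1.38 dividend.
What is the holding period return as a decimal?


Formula: HPR = (P1 - P0 + D) / P0
Gain: $125.06 - $153.39 + $1.38 = -$26.95
HPR = -$26.95 / $153.39 = -0.1757

-0.1757


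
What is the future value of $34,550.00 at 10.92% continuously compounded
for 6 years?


Formula: FV = P * e^(r*t)
Exponent: r*t = 0.1092 * 6 = 0.6552
e^(0.6552) = 1.925528
FV = $34,550.00 * 1.925528 = $66,526.98

$66,526.98


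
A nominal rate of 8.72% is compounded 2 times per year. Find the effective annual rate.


Formula: EAR = (1 + r/m)^m - 1
Period rate: r/m = 0.0872 / 2 = 0.0436
Compounding: (1 + 0.0436)^2 = 1.089101
EAR = 1.089101 - 1 = 0.089101

0.089101


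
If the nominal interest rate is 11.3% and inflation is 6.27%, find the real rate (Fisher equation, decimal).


Formula: (1 + r_real) = (1 + r_nom) / (1 + inflation)
Substituting: (1 + r_real) = 1.113 / 1.0627
(1 + r_real) = 1.047332
r_real = 1.047332 - 1 = 0.047332

0.047332


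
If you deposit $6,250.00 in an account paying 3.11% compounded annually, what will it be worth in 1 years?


Formula: FV = P * (1 + r)^n
Substituting: FV = $6,250.00 * (1 + 0.0311)^1
Growth factor: (1.0311)^1 = 1.0311
FV = $6,250.00 * 1.0311 = $6,444.38

$6,444.38


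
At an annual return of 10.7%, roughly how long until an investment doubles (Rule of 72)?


Formula: Years ≈ 72 / r
Substituting: Years ≈ 72 / 10.7
Years ≈ 6.7

6.7 years


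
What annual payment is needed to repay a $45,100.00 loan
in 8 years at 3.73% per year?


Formula: PMT = PV * r / (1 - (1+r)^(-n))
Denominator: 1 - (1 + 0.0373)^(-8) = 0.253955
Numerator: $45,100.00 * 0.0373 = 1682.23
PMT = 1682.23 / 0.253955 = $6,624.12

$6,624.12


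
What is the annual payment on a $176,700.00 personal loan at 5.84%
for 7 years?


Formula: PMT = PV * r / (1 - (1+r)^(-n))
Denominator: 1 - (1 + 0.0584)^(-7) = 0.327873
Numerator: $176,700.00 * 0.0584 = 10319.28
PMT = 10319.28 / 0.327873 = $31,473.38

$31,473.38


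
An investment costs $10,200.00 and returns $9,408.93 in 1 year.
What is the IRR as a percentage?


Formula: IRR = C1/C0 - 1
Substituting: IRR = $9,408.93 / $10,200.00 - 1
Ratio: 0.922444 - 1 = -0.077556
IRR = -7.7556%

-7.7556%


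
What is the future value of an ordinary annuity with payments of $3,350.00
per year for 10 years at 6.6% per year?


Formula: FV = PMT * ((1+r)^n - 1) / r
Growth factor: (1 + 0.066)^10 = 1.894838
Numerator: 1.894838 - 1 = 0.894838
FV = $3,350.00 * 0.894838 / 0.066 = $45,419.80

$45,419.80


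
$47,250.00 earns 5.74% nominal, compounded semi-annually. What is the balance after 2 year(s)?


Formula: FV = P * (1 + r/m)^(m*t)
Period rate: r/m = 0.0574 / 2 = 0.0287
Total periods: m*t = 2 * 2 = 4
Growth factor: (1 + 0.0287)^4 = 1.119837
FV = $47,250.00 * 1.119837 = $52,912.32

$52,912.32


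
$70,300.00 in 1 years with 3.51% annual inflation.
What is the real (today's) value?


Formula: Real value = nominal / (1 + inflation)^years
Price level: (1 + 0.0351)^1 = 1.0351
Real value = $70,300.00 / 1.0351 = $67,916.14

$67,916.14


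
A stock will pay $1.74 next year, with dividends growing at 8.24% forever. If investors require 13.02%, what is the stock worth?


Formula: P = D1 / (r - g)
Spread: r - g = 0.1302 - 0.0824 = 0.0478
Substituting: P = $1.74 / 0.0478
P = $36.40

$36.40


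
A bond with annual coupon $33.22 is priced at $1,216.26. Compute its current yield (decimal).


Formula: Current yield = annual coupon / price
Substituting: CY = $33.22 / $1,216.26
CY = 0.027313

0.027313


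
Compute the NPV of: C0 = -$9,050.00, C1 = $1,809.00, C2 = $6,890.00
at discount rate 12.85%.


Formula: NPV = C0 + C1/(1+r) + C2/(1+r)^2
Discount C1: $1,809.00 / (1 + 0.1285) = $1,603.01
Discount C2: $6,890.00 / (1 + 0.1285)^2 = $5,410.23
NPV = -$9,050.00 + $1,603.01 + $5,410.23 = -$2,036.75

-$2,036.75


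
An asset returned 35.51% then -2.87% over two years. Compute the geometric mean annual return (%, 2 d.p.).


Formula: Geometric mean = ((1+r1)*(1+r2))^(1/2) - 1
Product: (1 + 0.3551) * (1 + -0.0287) = 1.3551 * 0.9713 = 1.316209
Square root: 1.316209^0.5 = 1.147261
Geometric mean = 1.147261 - 1 = 0.147261
As percentage: 14.73%

14.73%


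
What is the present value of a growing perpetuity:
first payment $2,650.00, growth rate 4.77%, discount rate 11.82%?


Formula: PV = C / (r - g)
Spread: r - g = 0.1182 - 0.0477 = 0.0705
Substituting: PV = $2,650.00 / 0.0705
PV = $37,588.65

$37,588.65


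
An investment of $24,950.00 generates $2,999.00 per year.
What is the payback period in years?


Formula: Payback = investment / annual cash flow
Substituting: Payback = $24,950.00 / $2,999.00
Payback = 8.3194 years

8.3194 years


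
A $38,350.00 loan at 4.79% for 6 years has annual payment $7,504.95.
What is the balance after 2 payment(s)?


Formula: Balance = PV*(1+r)^k - PMT*((1+r)^k - 1)/r
Growth: (1 + 0.0479)^2 = 1.098094
Accumulated factor: ((1+r)^k - 1)/r = 2.0479
Balance = $38,350.00 * 1.098094 - $7,504.95 * 2.0479
Balance = $26,742.53

$26,742.53


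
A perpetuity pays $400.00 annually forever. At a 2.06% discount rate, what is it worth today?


Formula: PV = C / r
Substituting: PV = $400.00 / 0.0206
PV = $19,417.48

$19,417.48


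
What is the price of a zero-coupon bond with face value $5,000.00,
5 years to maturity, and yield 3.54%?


Formula: Price = FV / (1 + r)^n
Substituting: Price = $5,000.00 / (1 + 0.0354)^5
Discount factor: (1.0354)^5 = 1.189983
Price = $5,000.00 / 1.189983 = $4,201.74

$4,201.74


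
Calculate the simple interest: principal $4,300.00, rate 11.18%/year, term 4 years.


Formula: I = P * r * t
Substituting: I = $4,300.00 * 0.1118 * 4
Step: I = $4,300.00 * 0.4472
I = $1,922.96

$1,922.96


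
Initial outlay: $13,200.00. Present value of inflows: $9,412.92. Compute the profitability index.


Formula: PI = PV(cash flows) / initial investment
Substituting: PI = $9,412.92 / $13,200.00
PI = 0.7131

0.7131


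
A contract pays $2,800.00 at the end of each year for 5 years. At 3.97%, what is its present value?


Formula: PV = PMT * (1 - (1+r)^(-n)) / r
Discount factor: (1 + 0.0397)^(-5) = 0.823114
Bracket: 1 - 0.823114 = 0.176886
PV = $2,800.00 * 0.176886 / 0.0397 = $12,475.61

$12,475.61


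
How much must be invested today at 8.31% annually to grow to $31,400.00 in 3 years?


Formula: PV = FV / (1 + r)^n
Substituting: PV = $31,400.00 / (1 + 0.0831)^3
Discount factor: (1.0831)^3 = 1.270591
PV = $31,400.00 / 1.270591 = $24,712.92

$24,712.92


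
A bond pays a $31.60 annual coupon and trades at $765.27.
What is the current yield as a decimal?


Formula: Current yield = annual coupon / price
Substituting: CY = $31.60 / $765.27
CY = 0.041293

0.041293


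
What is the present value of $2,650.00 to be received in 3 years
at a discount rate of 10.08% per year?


Formula: PV = FV / (1 + r)^n
Substituting: PV = $2,650.00 / (1 + 0.1008)^3
Discount factor: (1.1008)^3 = 1.333906
PV = $2,650.00 / 1.333906 = $1,986.65

$1,986.65


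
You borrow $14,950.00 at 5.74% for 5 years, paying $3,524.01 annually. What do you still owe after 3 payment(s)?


Formula: Balance = PV*(1+r)^k - PMT*((1+r)^k - 1)/r
Growth: (1 + 0.0574)^3 = 1.182273
Accumulated factor: ((1+r)^k - 1)/r = 3.175495
Balance = $14,950.00 * 1.182273 - $3,524.01 * 3.175495
Balance = $6,484.51

$6,484.51


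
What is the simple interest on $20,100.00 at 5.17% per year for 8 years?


Formula: I = P * r * t
Substituting: I = $20,100.00 * 0.0517 * 8
Step: I = $20,100.00 * 0.4136
I = $8,313.36

$8,313.36


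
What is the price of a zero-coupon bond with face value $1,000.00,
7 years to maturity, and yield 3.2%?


Formula: Price = FV / (1 + r)^n
Substituting: Price = $1,000.00 / (1 + 0.032)^7
Discount factor: (1.032)^7 = 1.246688
Price = $1,000.00 / 1.246688 = $802.13

$802.13


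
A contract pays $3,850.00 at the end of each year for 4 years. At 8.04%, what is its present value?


Formula: PV = PMT * (1 - (1+r)^(-n)) / r
Discount factor: (1 + 0.0804)^(-4) = 0.733942
Bracket: 1 - 0.733942 = 0.266058
PV = $3,850.00 * 0.266058 / 0.0804 = $12,740.34

$12,740.34


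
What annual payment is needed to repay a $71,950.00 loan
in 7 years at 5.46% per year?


Formula: PMT = PV * r / (1 - (1+r)^(-n))
Denominator: 1 - (1 + 0.0546)^(-7) = 0.310736
Numerator: $71,950.00 * 0.0546 = 3928.47
PMT = 3928.47 / 0.310736 = $12,642.47

$12,642.47


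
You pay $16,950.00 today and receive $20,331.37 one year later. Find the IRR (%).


Formula: IRR = C1/C0 - 1
Substituting: IRR = $20,331.37 / $16,950.00 - 1
Ratio: 1.199491 - 1 = 0.199491
IRR = 19.9491%

19.9491%


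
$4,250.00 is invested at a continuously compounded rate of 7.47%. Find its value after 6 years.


Formula: FV = P * e^(r*t)
Exponent: r*t = 0.0747 * 6 = 0.4482
e^(0.4482) = 1.565492
FV = $4,250.00 * 1.565492 = $6,653.34

$6,653.34


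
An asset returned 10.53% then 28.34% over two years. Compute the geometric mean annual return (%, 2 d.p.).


Formula: Geometric mean = ((1+r1)*(1+r2))^(1/2) - 1
Product: (1 + 0.1053) * (1 + 0.2834) = 1.1053 * 1.2834 = 1.418542
Square root: 1.418542^0.5 = 1.191026
Geometric mean = 1.191026 - 1 = 0.191026
As percentage: 19.10%

19.10%


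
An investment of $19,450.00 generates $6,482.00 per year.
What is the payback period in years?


Formula: Payback = investment / annual cash flow
Substituting: Payback = $19,450.00 / $6,482.00
Payback = 3.0006 years

3.0006 years


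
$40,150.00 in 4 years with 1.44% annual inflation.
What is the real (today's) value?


Formula: Real value = nominal / (1 + inflation)^years
Price level: (1 + 0.0144)^4 = 1.058856
Real value = $40,150.00 / 1.058856 = $37,918.28

$37,918.28


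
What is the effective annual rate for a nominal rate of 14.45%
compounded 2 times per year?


Formula: EAR = (1 + r/m)^m - 1
Period rate: r/m = 0.1445 / 2 = 0.07225
Compounding: (1 + 0.07225)^2 = 1.14972
EAR = 1.14972 - 1 = 0.14972

0.14972


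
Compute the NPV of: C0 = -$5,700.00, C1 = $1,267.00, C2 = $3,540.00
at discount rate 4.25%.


Formula: NPV = C0 + C1/(1+r) + C2/(1+r)^2
Discount C1: $1,267.00 / (1 + 0.0425) = $1,215.35
Discount C2: $3,540.00 / (1 + 0.0425)^2 = $3,257.25
NPV = -$5,700.00 + $1,215.35 + $3,257.25 = -$1,227.40

-$1,227.40


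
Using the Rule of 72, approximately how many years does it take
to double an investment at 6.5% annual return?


Formula: Years ≈ 72 / r
Substituting: Years ≈ 72 / 6.5
Years ≈ 11.1

11.1 years


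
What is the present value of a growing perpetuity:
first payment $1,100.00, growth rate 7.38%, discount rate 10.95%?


Formula: PV = C / (r - g)
Spread: r - g = 0.1095 - 0.0738 = 0.0357
Substituting: PV = $1,100.00 / 0.0357
PV = $30,812.32

$30,812.32


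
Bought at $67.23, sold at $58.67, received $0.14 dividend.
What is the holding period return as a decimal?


Formula: HPR = (P1 - P0 + D) / P0
Gain: $58.67 - $67.23 + $0.14 = -$8.42
HPR = -$8.42 / $67.23 = -0.1252

-0.1252


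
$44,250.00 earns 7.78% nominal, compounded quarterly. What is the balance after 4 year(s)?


Formula: FV = P * (1 + r/m)^(m*t)
Period rate: r/m = 0.0778 / 4 = 0.01945
Total periods: m*t = 4 * 4 = 16
Growth factor: (1 + 0.01945)^16 = 1.36099
FV = $44,250.00 * 1.36099 = $60,223.80

$60,223.80


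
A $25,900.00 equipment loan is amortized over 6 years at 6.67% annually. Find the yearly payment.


Formula: PMT = PV * r / (1 - (1+r)^(-n))
Denominator: 1 - (1 + 0.0667)^(-6) = 0.321193
Numerator: $25,900.00 * 0.0667 = 1727.53
PMT = 1727.53 / 0.321193 = $5,378.48

$5,378.48


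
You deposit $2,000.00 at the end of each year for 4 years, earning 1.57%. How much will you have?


Formula: FV = PMT * ((1+r)^n - 1) / r
Growth factor: (1 + 0.0157)^4 = 1.064294
Numerator: 1.064294 - 1 = 0.064294
FV = $2,000.00 * 0.064294 / 0.0157 = $8,190.38

$8,190.38


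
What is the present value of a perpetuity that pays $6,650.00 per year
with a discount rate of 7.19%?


Formula: PV = C / r
Substituting: PV = $6,650.00 / 0.0719
PV = $92,489.57

$92,489.57


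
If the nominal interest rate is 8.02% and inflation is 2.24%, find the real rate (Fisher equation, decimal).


Formula: (1 + r_real) = (1 + r_nom) / (1 + inflation)
Substituting: (1 + r_real) = 1.0802 / 1.0224
(1 + r_real) = 1.056534
r_real = 1.056534 - 1 = 0.056534

0.056534


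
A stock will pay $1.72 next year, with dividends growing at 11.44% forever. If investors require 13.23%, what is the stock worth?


Formula: P = D1 / (r - g)
Spread: r - g = 0.1323 - 0.1144 = 0.0179
Substituting: P = $1.72 / 0.0179
P = $96.09

$96.09


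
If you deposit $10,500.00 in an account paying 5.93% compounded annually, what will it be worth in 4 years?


Formula: FV = P * (1 + r)^n
Substituting: FV = $10,500.00 * (1 + 0.0593)^4
Growth factor: (1.0593)^4 = 1.259145
FV = $10,500.00 * 1.259145 = $13,221.03

$13,221.03


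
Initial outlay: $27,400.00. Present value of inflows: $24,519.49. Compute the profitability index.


Formula: PI = PV(cash flows) / initial investment
Substituting: PI = $24,519.49 / $27,400.00
PI = 0.8949

0.8949


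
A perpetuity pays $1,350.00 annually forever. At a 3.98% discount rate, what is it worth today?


Formula: PV = C / r
Substituting: PV = $1,350.00 / 0.0398
PV = $33,919.60

$33,919.60


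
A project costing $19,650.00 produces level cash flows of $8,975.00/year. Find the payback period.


Formula: Payback = investment / annual cash flow
Substituting: Payback = $19,650.00 / $8,975.00
Payback = 2.1894 years

2.1894 years


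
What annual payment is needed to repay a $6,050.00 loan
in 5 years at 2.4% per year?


Formula: PMT = PV * r / (1 - (1+r)^(-n))
Denominator: 1 - (1 + 0.024)^(-5) = 0.111822
Numerator: $6,050.00 * 0.024 = 145.2
PMT = 145.2 / 0.111822 = $1,298.50

$1,298.50


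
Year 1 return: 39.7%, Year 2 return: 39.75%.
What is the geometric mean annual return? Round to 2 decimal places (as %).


Formula: Geometric mean = ((1+r1)*(1+r2))^(1/2) - 1
Product: (1 + 0.397) * (1 + 0.3975) = 1.397 * 1.3975 = 1.952308
Square root: 1.952308^0.5 = 1.39725
Geometric mean = 1.39725 - 1 = 0.39725
As percentage: 39.72%

39.72%


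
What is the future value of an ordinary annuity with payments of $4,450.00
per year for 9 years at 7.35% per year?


Formula: FV = PMT * ((1+r)^n - 1) / r
Growth factor: (1 + 0.0735)^9 = 1.893296
Numerator: 1.893296 - 1 = 0.893296
FV = $4,450.00 * 0.893296 / 0.0735 = $54,083.89

$54,083.89


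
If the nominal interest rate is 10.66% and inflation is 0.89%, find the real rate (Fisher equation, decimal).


Formula: (1 + r_real) = (1 + r_nom) / (1 + inflation)
Substituting: (1 + r_real) = 1.1066 / 1.0089
(1 + r_real) = 1.096838
r_real = 1.096838 - 1 = 0.096838

0.096838
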